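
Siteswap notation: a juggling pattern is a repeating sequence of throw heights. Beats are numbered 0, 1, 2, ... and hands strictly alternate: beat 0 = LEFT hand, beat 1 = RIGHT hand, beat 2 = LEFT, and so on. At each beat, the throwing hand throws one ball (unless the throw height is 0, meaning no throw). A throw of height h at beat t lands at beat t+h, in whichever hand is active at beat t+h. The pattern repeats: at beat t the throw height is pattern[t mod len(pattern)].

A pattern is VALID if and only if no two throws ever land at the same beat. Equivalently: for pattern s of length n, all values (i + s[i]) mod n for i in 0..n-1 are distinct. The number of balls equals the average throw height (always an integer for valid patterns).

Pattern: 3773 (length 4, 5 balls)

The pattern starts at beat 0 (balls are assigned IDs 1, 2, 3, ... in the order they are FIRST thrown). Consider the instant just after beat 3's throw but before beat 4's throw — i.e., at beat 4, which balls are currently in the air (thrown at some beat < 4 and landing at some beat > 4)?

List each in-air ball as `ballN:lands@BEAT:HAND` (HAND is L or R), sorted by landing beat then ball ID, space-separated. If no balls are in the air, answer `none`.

Answer: ball1:lands@6:L ball2:lands@8:L ball3:lands@9:R

Derivation:
Beat 0 (L): throw ball1 h=3 -> lands@3:R; in-air after throw: [b1@3:R]
Beat 1 (R): throw ball2 h=7 -> lands@8:L; in-air after throw: [b1@3:R b2@8:L]
Beat 2 (L): throw ball3 h=7 -> lands@9:R; in-air after throw: [b1@3:R b2@8:L b3@9:R]
Beat 3 (R): throw ball1 h=3 -> lands@6:L; in-air after throw: [b1@6:L b2@8:L b3@9:R]
Beat 4 (L): throw ball4 h=3 -> lands@7:R; in-air after throw: [b1@6:L b4@7:R b2@8:L b3@9:R]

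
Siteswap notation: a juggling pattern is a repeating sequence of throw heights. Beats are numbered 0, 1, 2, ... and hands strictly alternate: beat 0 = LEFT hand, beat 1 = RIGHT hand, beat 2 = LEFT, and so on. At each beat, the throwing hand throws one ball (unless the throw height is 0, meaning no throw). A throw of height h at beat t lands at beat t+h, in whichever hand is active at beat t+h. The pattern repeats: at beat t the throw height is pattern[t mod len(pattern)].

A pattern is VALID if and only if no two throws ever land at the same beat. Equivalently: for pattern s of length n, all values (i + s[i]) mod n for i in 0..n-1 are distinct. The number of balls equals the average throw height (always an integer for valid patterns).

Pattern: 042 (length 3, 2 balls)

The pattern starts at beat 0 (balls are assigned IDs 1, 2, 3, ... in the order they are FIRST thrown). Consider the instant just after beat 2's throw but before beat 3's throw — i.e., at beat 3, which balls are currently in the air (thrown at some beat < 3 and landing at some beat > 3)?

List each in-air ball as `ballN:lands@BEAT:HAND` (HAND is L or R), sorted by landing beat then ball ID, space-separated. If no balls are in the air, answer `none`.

Beat 1 (R): throw ball1 h=4 -> lands@5:R; in-air after throw: [b1@5:R]
Beat 2 (L): throw ball2 h=2 -> lands@4:L; in-air after throw: [b2@4:L b1@5:R]

Answer: ball2:lands@4:L ball1:lands@5:R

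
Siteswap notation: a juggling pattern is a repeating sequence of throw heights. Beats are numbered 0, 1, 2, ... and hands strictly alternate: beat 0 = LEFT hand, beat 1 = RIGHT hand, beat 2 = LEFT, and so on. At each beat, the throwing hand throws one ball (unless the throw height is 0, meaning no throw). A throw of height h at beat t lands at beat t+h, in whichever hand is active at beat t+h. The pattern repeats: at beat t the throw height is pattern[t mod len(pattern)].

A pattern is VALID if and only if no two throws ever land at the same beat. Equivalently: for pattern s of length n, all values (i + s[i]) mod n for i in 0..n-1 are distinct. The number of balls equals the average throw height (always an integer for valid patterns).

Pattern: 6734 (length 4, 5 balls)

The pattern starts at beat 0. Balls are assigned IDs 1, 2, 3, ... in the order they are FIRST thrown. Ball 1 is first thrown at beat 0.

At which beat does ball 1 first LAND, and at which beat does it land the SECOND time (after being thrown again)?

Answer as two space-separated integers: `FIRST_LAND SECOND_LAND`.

Beat 0 (L): throw ball1 h=6 -> lands@6:L; in-air after throw: [b1@6:L]
Beat 1 (R): throw ball2 h=7 -> lands@8:L; in-air after throw: [b1@6:L b2@8:L]
Beat 2 (L): throw ball3 h=3 -> lands@5:R; in-air after throw: [b3@5:R b1@6:L b2@8:L]
Beat 3 (R): throw ball4 h=4 -> lands@7:R; in-air after throw: [b3@5:R b1@6:L b4@7:R b2@8:L]
Beat 4 (L): throw ball5 h=6 -> lands@10:L; in-air after throw: [b3@5:R b1@6:L b4@7:R b2@8:L b5@10:L]
Beat 5 (R): throw ball3 h=7 -> lands@12:L; in-air after throw: [b1@6:L b4@7:R b2@8:L b5@10:L b3@12:L]
Beat 6 (L): throw ball1 h=3 -> lands@9:R; in-air after throw: [b4@7:R b2@8:L b1@9:R b5@10:L b3@12:L]
Beat 7 (R): throw ball4 h=4 -> lands@11:R; in-air after throw: [b2@8:L b1@9:R b5@10:L b4@11:R b3@12:L]
Beat 8 (L): throw ball2 h=6 -> lands@14:L; in-air after throw: [b1@9:R b5@10:L b4@11:R b3@12:L b2@14:L]
Beat 9 (R): throw ball1 h=7 -> lands@16:L; in-air after throw: [b5@10:L b4@11:R b3@12:L b2@14:L b1@16:L]
Ball 1: thrown@0 h=6 -> first land @6; rethrown@6 h=3 -> second land @9

Answer: 6 9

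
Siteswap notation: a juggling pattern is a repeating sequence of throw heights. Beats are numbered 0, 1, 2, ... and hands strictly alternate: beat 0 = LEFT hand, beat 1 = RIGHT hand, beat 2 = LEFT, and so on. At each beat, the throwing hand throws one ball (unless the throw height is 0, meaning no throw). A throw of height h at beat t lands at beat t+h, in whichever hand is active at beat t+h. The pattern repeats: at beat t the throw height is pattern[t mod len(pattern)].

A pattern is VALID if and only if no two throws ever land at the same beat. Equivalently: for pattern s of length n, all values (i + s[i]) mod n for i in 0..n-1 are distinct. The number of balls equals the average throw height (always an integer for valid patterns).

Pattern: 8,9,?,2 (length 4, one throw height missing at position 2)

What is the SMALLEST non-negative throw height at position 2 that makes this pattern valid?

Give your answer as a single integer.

i=0: (0 + 8) mod 4 = 0
i=1: (1 + 9) mod 4 = 2
i=2: s[i]=? (unknown)
i=3: (3 + 2) mod 4 = 1
Known residues: [0, 1, 2]; need a permutation of 0..3, so missing residue r = 3
Need (2 + s) mod 4 = 3; smallest s = (3 - 2) mod 4 = 1

Answer: 1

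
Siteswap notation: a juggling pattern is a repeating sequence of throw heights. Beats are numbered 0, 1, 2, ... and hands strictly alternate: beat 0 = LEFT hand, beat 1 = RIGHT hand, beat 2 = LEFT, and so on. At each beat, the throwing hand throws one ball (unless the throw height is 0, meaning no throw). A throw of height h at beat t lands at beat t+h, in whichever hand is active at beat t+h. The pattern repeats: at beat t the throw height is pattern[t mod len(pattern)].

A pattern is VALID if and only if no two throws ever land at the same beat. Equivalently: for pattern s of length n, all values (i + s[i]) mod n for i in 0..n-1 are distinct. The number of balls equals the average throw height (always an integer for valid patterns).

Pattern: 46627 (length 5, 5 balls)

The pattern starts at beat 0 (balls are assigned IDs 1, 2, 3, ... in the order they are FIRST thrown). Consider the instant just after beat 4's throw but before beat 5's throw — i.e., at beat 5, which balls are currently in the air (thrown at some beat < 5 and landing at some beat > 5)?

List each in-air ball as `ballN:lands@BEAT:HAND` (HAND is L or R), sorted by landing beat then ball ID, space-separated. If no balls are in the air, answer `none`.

Beat 0 (L): throw ball1 h=4 -> lands@4:L; in-air after throw: [b1@4:L]
Beat 1 (R): throw ball2 h=6 -> lands@7:R; in-air after throw: [b1@4:L b2@7:R]
Beat 2 (L): throw ball3 h=6 -> lands@8:L; in-air after throw: [b1@4:L b2@7:R b3@8:L]
Beat 3 (R): throw ball4 h=2 -> lands@5:R; in-air after throw: [b1@4:L b4@5:R b2@7:R b3@8:L]
Beat 4 (L): throw ball1 h=7 -> lands@11:R; in-air after throw: [b4@5:R b2@7:R b3@8:L b1@11:R]
Beat 5 (R): throw ball4 h=4 -> lands@9:R; in-air after throw: [b2@7:R b3@8:L b4@9:R b1@11:R]

Answer: ball2:lands@7:R ball3:lands@8:L ball1:lands@11:R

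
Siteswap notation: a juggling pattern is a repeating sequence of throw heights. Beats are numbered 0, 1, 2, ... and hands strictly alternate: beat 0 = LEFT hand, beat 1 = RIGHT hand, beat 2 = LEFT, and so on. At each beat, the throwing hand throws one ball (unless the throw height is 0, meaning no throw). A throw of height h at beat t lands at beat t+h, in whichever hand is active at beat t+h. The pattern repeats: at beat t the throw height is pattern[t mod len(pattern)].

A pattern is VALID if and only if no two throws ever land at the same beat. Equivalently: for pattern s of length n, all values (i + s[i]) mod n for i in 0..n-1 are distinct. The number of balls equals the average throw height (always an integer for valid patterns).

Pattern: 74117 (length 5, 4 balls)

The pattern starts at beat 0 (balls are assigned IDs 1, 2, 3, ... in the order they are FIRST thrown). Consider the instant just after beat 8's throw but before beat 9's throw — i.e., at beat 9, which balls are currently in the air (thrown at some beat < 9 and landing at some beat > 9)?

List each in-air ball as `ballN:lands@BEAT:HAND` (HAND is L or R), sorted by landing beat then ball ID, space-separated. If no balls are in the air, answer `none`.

Answer: ball4:lands@10:L ball3:lands@11:R ball2:lands@12:L

Derivation:
Beat 0 (L): throw ball1 h=7 -> lands@7:R; in-air after throw: [b1@7:R]
Beat 1 (R): throw ball2 h=4 -> lands@5:R; in-air after throw: [b2@5:R b1@7:R]
Beat 2 (L): throw ball3 h=1 -> lands@3:R; in-air after throw: [b3@3:R b2@5:R b1@7:R]
Beat 3 (R): throw ball3 h=1 -> lands@4:L; in-air after throw: [b3@4:L b2@5:R b1@7:R]
Beat 4 (L): throw ball3 h=7 -> lands@11:R; in-air after throw: [b2@5:R b1@7:R b3@11:R]
Beat 5 (R): throw ball2 h=7 -> lands@12:L; in-air after throw: [b1@7:R b3@11:R b2@12:L]
Beat 6 (L): throw ball4 h=4 -> lands@10:L; in-air after throw: [b1@7:R b4@10:L b3@11:R b2@12:L]
Beat 7 (R): throw ball1 h=1 -> lands@8:L; in-air after throw: [b1@8:L b4@10:L b3@11:R b2@12:L]
Beat 8 (L): throw ball1 h=1 -> lands@9:R; in-air after throw: [b1@9:R b4@10:L b3@11:R b2@12:L]
Beat 9 (R): throw ball1 h=7 -> lands@16:L; in-air after throw: [b4@10:L b3@11:R b2@12:L b1@16:L]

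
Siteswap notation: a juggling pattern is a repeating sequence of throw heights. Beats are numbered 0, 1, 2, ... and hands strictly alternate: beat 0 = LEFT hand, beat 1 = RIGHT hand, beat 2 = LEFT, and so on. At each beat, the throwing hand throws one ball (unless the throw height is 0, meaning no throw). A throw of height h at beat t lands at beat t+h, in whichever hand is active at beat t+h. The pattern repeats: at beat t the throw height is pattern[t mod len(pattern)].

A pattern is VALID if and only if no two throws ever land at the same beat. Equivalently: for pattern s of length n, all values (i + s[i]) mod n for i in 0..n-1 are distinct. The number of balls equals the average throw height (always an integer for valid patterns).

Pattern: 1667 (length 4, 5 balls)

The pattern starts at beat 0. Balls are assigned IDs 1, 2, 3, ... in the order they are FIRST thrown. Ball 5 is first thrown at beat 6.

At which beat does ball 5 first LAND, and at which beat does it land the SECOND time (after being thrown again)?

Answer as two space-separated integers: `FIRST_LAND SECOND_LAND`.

Answer: 12 13

Derivation:
Beat 0 (L): throw ball1 h=1 -> lands@1:R; in-air after throw: [b1@1:R]
Beat 1 (R): throw ball1 h=6 -> lands@7:R; in-air after throw: [b1@7:R]
Beat 2 (L): throw ball2 h=6 -> lands@8:L; in-air after throw: [b1@7:R b2@8:L]
Beat 3 (R): throw ball3 h=7 -> lands@10:L; in-air after throw: [b1@7:R b2@8:L b3@10:L]
Beat 4 (L): throw ball4 h=1 -> lands@5:R; in-air after throw: [b4@5:R b1@7:R b2@8:L b3@10:L]
Beat 5 (R): throw ball4 h=6 -> lands@11:R; in-air after throw: [b1@7:R b2@8:L b3@10:L b4@11:R]
Beat 6 (L): throw ball5 h=6 -> lands@12:L; in-air after throw: [b1@7:R b2@8:L b3@10:L b4@11:R b5@12:L]
Beat 7 (R): throw ball1 h=7 -> lands@14:L; in-air after throw: [b2@8:L b3@10:L b4@11:R b5@12:L b1@14:L]
Beat 8 (L): throw ball2 h=1 -> lands@9:R; in-air after throw: [b2@9:R b3@10:L b4@11:R b5@12:L b1@14:L]
Beat 9 (R): throw ball2 h=6 -> lands@15:R; in-air after throw: [b3@10:L b4@11:R b5@12:L b1@14:L b2@15:R]
Beat 10 (L): throw ball3 h=6 -> lands@16:L; in-air after throw: [b4@11:R b5@12:L b1@14:L b2@15:R b3@16:L]
Beat 11 (R): throw ball4 h=7 -> lands@18:L; in-air after throw: [b5@12:L b1@14:L b2@15:R b3@16:L b4@18:L]
Beat 12 (L): throw ball5 h=1 -> lands@13:R; in-air after throw: [b5@13:R b1@14:L b2@15:R b3@16:L b4@18:L]
Beat 13 (R): throw ball5 h=6 -> lands@19:R; in-air after throw: [b1@14:L b2@15:R b3@16:L b4@18:L b5@19:R]
Ball 5: thrown@6 h=6 -> first land @12; rethrown@12 h=1 -> second land @13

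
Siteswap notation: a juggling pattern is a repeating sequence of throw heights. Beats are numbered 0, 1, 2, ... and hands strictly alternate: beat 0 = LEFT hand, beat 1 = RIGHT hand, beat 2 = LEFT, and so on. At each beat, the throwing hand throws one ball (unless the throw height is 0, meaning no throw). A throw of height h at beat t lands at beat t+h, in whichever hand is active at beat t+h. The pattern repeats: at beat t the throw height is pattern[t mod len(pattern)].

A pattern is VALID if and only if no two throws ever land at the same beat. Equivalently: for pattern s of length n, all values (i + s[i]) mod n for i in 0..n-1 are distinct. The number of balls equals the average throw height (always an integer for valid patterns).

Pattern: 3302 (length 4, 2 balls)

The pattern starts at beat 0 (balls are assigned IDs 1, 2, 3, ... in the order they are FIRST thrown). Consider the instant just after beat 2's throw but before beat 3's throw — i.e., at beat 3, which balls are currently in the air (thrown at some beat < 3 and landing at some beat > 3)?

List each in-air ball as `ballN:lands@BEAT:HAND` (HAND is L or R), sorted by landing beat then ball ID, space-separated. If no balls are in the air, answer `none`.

Answer: ball2:lands@4:L

Derivation:
Beat 0 (L): throw ball1 h=3 -> lands@3:R; in-air after throw: [b1@3:R]
Beat 1 (R): throw ball2 h=3 -> lands@4:L; in-air after throw: [b1@3:R b2@4:L]
Beat 3 (R): throw ball1 h=2 -> lands@5:R; in-air after throw: [b2@4:L b1@5:R]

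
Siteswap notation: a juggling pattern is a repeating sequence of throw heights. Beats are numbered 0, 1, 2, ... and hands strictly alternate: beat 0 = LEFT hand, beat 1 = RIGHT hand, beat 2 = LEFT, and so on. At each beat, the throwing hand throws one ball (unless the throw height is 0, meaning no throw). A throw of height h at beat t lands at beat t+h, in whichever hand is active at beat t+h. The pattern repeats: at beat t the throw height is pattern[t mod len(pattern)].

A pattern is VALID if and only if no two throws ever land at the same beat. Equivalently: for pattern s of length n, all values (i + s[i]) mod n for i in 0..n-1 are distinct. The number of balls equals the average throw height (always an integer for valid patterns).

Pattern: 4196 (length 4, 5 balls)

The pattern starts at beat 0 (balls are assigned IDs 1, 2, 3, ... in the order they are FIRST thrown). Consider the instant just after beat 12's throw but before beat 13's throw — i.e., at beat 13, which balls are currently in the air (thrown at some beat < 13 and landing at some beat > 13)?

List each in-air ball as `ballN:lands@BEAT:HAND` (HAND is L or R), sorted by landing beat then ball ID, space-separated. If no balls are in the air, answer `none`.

Answer: ball4:lands@15:R ball1:lands@16:L ball2:lands@17:R ball3:lands@19:R

Derivation:
Beat 0 (L): throw ball1 h=4 -> lands@4:L; in-air after throw: [b1@4:L]
Beat 1 (R): throw ball2 h=1 -> lands@2:L; in-air after throw: [b2@2:L b1@4:L]
Beat 2 (L): throw ball2 h=9 -> lands@11:R; in-air after throw: [b1@4:L b2@11:R]
Beat 3 (R): throw ball3 h=6 -> lands@9:R; in-air after throw: [b1@4:L b3@9:R b2@11:R]
Beat 4 (L): throw ball1 h=4 -> lands@8:L; in-air after throw: [b1@8:L b3@9:R b2@11:R]
Beat 5 (R): throw ball4 h=1 -> lands@6:L; in-air after throw: [b4@6:L b1@8:L b3@9:R b2@11:R]
Beat 6 (L): throw ball4 h=9 -> lands@15:R; in-air after throw: [b1@8:L b3@9:R b2@11:R b4@15:R]
Beat 7 (R): throw ball5 h=6 -> lands@13:R; in-air after throw: [b1@8:L b3@9:R b2@11:R b5@13:R b4@15:R]
Beat 8 (L): throw ball1 h=4 -> lands@12:L; in-air after throw: [b3@9:R b2@11:R b1@12:L b5@13:R b4@15:R]
Beat 9 (R): throw ball3 h=1 -> lands@10:L; in-air after throw: [b3@10:L b2@11:R b1@12:L b5@13:R b4@15:R]
Beat 10 (L): throw ball3 h=9 -> lands@19:R; in-air after throw: [b2@11:R b1@12:L b5@13:R b4@15:R b3@19:R]
Beat 11 (R): throw ball2 h=6 -> lands@17:R; in-air after throw: [b1@12:L b5@13:R b4@15:R b2@17:R b3@19:R]
Beat 12 (L): throw ball1 h=4 -> lands@16:L; in-air after throw: [b5@13:R b4@15:R b1@16:L b2@17:R b3@19:R]
Beat 13 (R): throw ball5 h=1 -> lands@14:L; in-air after throw: [b5@14:L b4@15:R b1@16:L b2@17:R b3@19:R]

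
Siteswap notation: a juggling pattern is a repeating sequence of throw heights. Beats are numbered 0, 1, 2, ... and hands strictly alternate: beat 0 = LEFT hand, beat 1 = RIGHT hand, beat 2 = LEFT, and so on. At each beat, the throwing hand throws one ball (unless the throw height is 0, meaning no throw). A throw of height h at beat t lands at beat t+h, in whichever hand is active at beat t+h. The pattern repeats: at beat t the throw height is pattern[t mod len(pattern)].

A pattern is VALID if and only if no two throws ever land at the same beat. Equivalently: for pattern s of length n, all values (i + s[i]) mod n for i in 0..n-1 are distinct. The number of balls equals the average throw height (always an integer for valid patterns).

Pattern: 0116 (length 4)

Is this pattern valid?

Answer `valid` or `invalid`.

i=0: (i + s[i]) mod n = (0 + 0) mod 4 = 0
i=1: (i + s[i]) mod n = (1 + 1) mod 4 = 2
i=2: (i + s[i]) mod n = (2 + 1) mod 4 = 3
i=3: (i + s[i]) mod n = (3 + 6) mod 4 = 1
Residues: [0, 2, 3, 1], distinct: True

Answer: valid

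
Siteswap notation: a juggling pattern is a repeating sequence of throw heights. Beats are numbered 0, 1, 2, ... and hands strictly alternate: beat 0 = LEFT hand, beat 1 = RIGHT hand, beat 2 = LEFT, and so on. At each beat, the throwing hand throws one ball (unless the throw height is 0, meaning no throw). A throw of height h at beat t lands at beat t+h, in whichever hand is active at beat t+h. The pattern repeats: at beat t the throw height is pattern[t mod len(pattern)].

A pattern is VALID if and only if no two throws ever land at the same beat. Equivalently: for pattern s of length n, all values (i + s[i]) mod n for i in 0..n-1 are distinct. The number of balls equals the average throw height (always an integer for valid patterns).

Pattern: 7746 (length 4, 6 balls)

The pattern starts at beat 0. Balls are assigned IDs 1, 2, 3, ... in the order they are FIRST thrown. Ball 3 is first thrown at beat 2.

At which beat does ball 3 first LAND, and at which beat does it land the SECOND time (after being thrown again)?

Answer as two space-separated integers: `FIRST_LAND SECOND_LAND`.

Answer: 6 10

Derivation:
Beat 0 (L): throw ball1 h=7 -> lands@7:R; in-air after throw: [b1@7:R]
Beat 1 (R): throw ball2 h=7 -> lands@8:L; in-air after throw: [b1@7:R b2@8:L]
Beat 2 (L): throw ball3 h=4 -> lands@6:L; in-air after throw: [b3@6:L b1@7:R b2@8:L]
Beat 3 (R): throw ball4 h=6 -> lands@9:R; in-air after throw: [b3@6:L b1@7:R b2@8:L b4@9:R]
Beat 4 (L): throw ball5 h=7 -> lands@11:R; in-air after throw: [b3@6:L b1@7:R b2@8:L b4@9:R b5@11:R]
Beat 5 (R): throw ball6 h=7 -> lands@12:L; in-air after throw: [b3@6:L b1@7:R b2@8:L b4@9:R b5@11:R b6@12:L]
Beat 6 (L): throw ball3 h=4 -> lands@10:L; in-air after throw: [b1@7:R b2@8:L b4@9:R b3@10:L b5@11:R b6@12:L]
Beat 7 (R): throw ball1 h=6 -> lands@13:R; in-air after throw: [b2@8:L b4@9:R b3@10:L b5@11:R b6@12:L b1@13:R]
Beat 8 (L): throw ball2 h=7 -> lands@15:R; in-air after throw: [b4@9:R b3@10:L b5@11:R b6@12:L b1@13:R b2@15:R]
Beat 9 (R): throw ball4 h=7 -> lands@16:L; in-air after throw: [b3@10:L b5@11:R b6@12:L b1@13:R b2@15:R b4@16:L]
Beat 10 (L): throw ball3 h=4 -> lands@14:L; in-air after throw: [b5@11:R b6@12:L b1@13:R b3@14:L b2@15:R b4@16:L]
Ball 3: thrown@2 h=4 -> first land @6; rethrown@6 h=4 -> second land @10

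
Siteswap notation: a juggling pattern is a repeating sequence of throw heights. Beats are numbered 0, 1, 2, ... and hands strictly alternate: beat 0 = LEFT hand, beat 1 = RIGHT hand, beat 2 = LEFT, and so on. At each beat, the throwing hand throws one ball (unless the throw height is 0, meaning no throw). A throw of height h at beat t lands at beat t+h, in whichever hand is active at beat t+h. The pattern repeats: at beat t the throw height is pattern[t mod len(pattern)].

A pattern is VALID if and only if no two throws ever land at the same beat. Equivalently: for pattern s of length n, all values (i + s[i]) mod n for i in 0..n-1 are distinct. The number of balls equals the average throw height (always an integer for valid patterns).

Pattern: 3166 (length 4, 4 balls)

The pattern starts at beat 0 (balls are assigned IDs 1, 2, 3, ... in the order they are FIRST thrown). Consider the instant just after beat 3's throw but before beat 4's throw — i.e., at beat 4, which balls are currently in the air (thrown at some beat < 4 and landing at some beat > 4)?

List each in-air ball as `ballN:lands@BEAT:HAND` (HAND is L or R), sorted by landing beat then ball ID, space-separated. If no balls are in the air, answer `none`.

Beat 0 (L): throw ball1 h=3 -> lands@3:R; in-air after throw: [b1@3:R]
Beat 1 (R): throw ball2 h=1 -> lands@2:L; in-air after throw: [b2@2:L b1@3:R]
Beat 2 (L): throw ball2 h=6 -> lands@8:L; in-air after throw: [b1@3:R b2@8:L]
Beat 3 (R): throw ball1 h=6 -> lands@9:R; in-air after throw: [b2@8:L b1@9:R]
Beat 4 (L): throw ball3 h=3 -> lands@7:R; in-air after throw: [b3@7:R b2@8:L b1@9:R]

Answer: ball2:lands@8:L ball1:lands@9:R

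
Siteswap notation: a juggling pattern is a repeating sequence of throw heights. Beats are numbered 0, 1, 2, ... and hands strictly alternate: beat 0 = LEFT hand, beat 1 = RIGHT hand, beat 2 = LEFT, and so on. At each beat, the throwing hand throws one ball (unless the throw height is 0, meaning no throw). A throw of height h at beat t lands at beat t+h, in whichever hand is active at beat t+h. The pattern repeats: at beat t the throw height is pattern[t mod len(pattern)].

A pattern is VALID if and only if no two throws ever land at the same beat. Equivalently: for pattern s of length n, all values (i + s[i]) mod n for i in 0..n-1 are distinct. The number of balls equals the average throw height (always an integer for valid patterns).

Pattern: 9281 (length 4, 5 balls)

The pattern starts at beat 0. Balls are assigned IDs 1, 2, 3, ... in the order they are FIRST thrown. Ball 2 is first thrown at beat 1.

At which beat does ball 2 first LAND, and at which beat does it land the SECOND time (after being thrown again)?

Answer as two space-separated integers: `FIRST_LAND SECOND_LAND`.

Answer: 3 4

Derivation:
Beat 0 (L): throw ball1 h=9 -> lands@9:R; in-air after throw: [b1@9:R]
Beat 1 (R): throw ball2 h=2 -> lands@3:R; in-air after throw: [b2@3:R b1@9:R]
Beat 2 (L): throw ball3 h=8 -> lands@10:L; in-air after throw: [b2@3:R b1@9:R b3@10:L]
Beat 3 (R): throw ball2 h=1 -> lands@4:L; in-air after throw: [b2@4:L b1@9:R b3@10:L]
Beat 4 (L): throw ball2 h=9 -> lands@13:R; in-air after throw: [b1@9:R b3@10:L b2@13:R]
Ball 2: thrown@1 h=2 -> first land @3; rethrown@3 h=1 -> second land @4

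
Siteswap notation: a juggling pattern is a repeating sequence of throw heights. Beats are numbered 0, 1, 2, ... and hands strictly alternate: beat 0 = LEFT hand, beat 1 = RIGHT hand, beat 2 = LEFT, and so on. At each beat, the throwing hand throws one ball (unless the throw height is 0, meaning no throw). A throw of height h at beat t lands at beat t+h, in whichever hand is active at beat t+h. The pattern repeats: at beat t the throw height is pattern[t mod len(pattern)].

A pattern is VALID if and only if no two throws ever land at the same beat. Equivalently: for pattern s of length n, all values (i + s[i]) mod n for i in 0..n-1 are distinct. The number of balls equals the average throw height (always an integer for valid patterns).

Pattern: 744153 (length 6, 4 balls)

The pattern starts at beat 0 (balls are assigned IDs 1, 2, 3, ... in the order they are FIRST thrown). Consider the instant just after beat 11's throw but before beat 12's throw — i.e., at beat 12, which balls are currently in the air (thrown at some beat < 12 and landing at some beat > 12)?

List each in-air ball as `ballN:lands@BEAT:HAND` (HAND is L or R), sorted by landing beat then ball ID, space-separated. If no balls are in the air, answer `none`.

Answer: ball3:lands@13:R ball1:lands@14:L ball4:lands@15:R

Derivation:
Beat 0 (L): throw ball1 h=7 -> lands@7:R; in-air after throw: [b1@7:R]
Beat 1 (R): throw ball2 h=4 -> lands@5:R; in-air after throw: [b2@5:R b1@7:R]
Beat 2 (L): throw ball3 h=4 -> lands@6:L; in-air after throw: [b2@5:R b3@6:L b1@7:R]
Beat 3 (R): throw ball4 h=1 -> lands@4:L; in-air after throw: [b4@4:L b2@5:R b3@6:L b1@7:R]
Beat 4 (L): throw ball4 h=5 -> lands@9:R; in-air after throw: [b2@5:R b3@6:L b1@7:R b4@9:R]
Beat 5 (R): throw ball2 h=3 -> lands@8:L; in-air after throw: [b3@6:L b1@7:R b2@8:L b4@9:R]
Beat 6 (L): throw ball3 h=7 -> lands@13:R; in-air after throw: [b1@7:R b2@8:L b4@9:R b3@13:R]
Beat 7 (R): throw ball1 h=4 -> lands@11:R; in-air after throw: [b2@8:L b4@9:R b1@11:R b3@13:R]
Beat 8 (L): throw ball2 h=4 -> lands@12:L; in-air after throw: [b4@9:R b1@11:R b2@12:L b3@13:R]
Beat 9 (R): throw ball4 h=1 -> lands@10:L; in-air after throw: [b4@10:L b1@11:R b2@12:L b3@13:R]
Beat 10 (L): throw ball4 h=5 -> lands@15:R; in-air after throw: [b1@11:R b2@12:L b3@13:R b4@15:R]
Beat 11 (R): throw ball1 h=3 -> lands@14:L; in-air after throw: [b2@12:L b3@13:R b1@14:L b4@15:R]
Beat 12 (L): throw ball2 h=7 -> lands@19:R; in-air after throw: [b3@13:R b1@14:L b4@15:R b2@19:R]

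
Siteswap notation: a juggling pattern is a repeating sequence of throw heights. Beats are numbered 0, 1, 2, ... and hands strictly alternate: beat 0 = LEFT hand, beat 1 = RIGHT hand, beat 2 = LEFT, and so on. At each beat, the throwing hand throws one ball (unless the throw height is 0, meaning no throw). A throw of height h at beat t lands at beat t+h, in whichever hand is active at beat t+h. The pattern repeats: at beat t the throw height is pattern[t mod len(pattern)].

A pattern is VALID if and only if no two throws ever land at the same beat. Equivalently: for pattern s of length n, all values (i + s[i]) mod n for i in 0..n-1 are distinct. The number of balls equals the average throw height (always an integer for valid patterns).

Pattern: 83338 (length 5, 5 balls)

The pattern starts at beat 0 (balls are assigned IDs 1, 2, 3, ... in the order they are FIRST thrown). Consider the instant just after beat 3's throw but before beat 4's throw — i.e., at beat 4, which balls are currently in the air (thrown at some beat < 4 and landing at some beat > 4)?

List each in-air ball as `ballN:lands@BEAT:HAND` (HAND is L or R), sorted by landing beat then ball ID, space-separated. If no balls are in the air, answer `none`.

Answer: ball3:lands@5:R ball4:lands@6:L ball1:lands@8:L

Derivation:
Beat 0 (L): throw ball1 h=8 -> lands@8:L; in-air after throw: [b1@8:L]
Beat 1 (R): throw ball2 h=3 -> lands@4:L; in-air after throw: [b2@4:L b1@8:L]
Beat 2 (L): throw ball3 h=3 -> lands@5:R; in-air after throw: [b2@4:L b3@5:R b1@8:L]
Beat 3 (R): throw ball4 h=3 -> lands@6:L; in-air after throw: [b2@4:L b3@5:R b4@6:L b1@8:L]
Beat 4 (L): throw ball2 h=8 -> lands@12:L; in-air after throw: [b3@5:R b4@6:L b1@8:L b2@12:L]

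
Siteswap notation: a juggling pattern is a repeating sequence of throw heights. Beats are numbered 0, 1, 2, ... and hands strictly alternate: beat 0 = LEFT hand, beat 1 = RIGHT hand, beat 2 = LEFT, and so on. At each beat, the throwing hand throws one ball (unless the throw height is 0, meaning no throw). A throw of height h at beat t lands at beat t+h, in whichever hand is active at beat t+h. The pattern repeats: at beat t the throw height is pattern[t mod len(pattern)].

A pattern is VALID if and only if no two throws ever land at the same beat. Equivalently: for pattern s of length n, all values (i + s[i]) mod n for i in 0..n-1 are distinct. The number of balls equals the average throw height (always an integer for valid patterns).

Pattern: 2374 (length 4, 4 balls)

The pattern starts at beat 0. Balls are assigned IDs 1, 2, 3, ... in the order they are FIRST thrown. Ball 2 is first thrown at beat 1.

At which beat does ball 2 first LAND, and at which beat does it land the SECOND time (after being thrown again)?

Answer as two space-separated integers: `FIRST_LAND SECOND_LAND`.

Beat 0 (L): throw ball1 h=2 -> lands@2:L; in-air after throw: [b1@2:L]
Beat 1 (R): throw ball2 h=3 -> lands@4:L; in-air after throw: [b1@2:L b2@4:L]
Beat 2 (L): throw ball1 h=7 -> lands@9:R; in-air after throw: [b2@4:L b1@9:R]
Beat 3 (R): throw ball3 h=4 -> lands@7:R; in-air after throw: [b2@4:L b3@7:R b1@9:R]
Beat 4 (L): throw ball2 h=2 -> lands@6:L; in-air after throw: [b2@6:L b3@7:R b1@9:R]
Beat 5 (R): throw ball4 h=3 -> lands@8:L; in-air after throw: [b2@6:L b3@7:R b4@8:L b1@9:R]
Beat 6 (L): throw ball2 h=7 -> lands@13:R; in-air after throw: [b3@7:R b4@8:L b1@9:R b2@13:R]
Ball 2: thrown@1 h=3 -> first land @4; rethrown@4 h=2 -> second land @6

Answer: 4 6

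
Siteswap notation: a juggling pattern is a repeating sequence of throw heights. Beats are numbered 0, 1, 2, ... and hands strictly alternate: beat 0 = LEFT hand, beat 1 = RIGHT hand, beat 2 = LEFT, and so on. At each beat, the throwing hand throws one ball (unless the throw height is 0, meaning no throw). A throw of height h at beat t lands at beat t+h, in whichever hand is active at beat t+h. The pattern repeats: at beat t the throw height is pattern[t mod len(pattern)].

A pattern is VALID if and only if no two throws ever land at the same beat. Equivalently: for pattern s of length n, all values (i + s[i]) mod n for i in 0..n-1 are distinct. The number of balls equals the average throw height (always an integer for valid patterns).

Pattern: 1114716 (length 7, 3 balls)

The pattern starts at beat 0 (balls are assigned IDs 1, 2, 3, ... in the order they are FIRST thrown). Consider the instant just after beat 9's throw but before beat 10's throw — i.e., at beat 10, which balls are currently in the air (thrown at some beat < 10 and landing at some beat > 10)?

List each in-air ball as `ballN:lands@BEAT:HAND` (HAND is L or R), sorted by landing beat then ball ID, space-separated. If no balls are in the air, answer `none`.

Answer: ball2:lands@11:R ball3:lands@12:L

Derivation:
Beat 0 (L): throw ball1 h=1 -> lands@1:R; in-air after throw: [b1@1:R]
Beat 1 (R): throw ball1 h=1 -> lands@2:L; in-air after throw: [b1@2:L]
Beat 2 (L): throw ball1 h=1 -> lands@3:R; in-air after throw: [b1@3:R]
Beat 3 (R): throw ball1 h=4 -> lands@7:R; in-air after throw: [b1@7:R]
Beat 4 (L): throw ball2 h=7 -> lands@11:R; in-air after throw: [b1@7:R b2@11:R]
Beat 5 (R): throw ball3 h=1 -> lands@6:L; in-air after throw: [b3@6:L b1@7:R b2@11:R]
Beat 6 (L): throw ball3 h=6 -> lands@12:L; in-air after throw: [b1@7:R b2@11:R b3@12:L]
Beat 7 (R): throw ball1 h=1 -> lands@8:L; in-air after throw: [b1@8:L b2@11:R b3@12:L]
Beat 8 (L): throw ball1 h=1 -> lands@9:R; in-air after throw: [b1@9:R b2@11:R b3@12:L]
Beat 9 (R): throw ball1 h=1 -> lands@10:L; in-air after throw: [b1@10:L b2@11:R b3@12:L]
Beat 10 (L): throw ball1 h=4 -> lands@14:L; in-air after throw: [b2@11:R b3@12:L b1@14:L]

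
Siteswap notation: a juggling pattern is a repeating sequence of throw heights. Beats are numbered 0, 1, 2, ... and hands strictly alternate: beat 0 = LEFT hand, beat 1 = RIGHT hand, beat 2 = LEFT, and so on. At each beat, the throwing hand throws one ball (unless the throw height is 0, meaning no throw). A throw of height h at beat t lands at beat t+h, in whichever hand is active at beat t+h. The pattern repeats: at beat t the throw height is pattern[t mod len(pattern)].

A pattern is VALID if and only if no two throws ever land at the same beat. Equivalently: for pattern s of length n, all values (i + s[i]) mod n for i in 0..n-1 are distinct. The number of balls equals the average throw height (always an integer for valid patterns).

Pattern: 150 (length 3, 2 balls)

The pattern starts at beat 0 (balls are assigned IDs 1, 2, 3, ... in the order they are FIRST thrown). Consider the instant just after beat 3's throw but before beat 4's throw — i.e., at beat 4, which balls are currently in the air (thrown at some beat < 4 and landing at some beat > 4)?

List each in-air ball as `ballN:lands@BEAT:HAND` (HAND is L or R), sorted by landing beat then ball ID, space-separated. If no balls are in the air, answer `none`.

Beat 0 (L): throw ball1 h=1 -> lands@1:R; in-air after throw: [b1@1:R]
Beat 1 (R): throw ball1 h=5 -> lands@6:L; in-air after throw: [b1@6:L]
Beat 3 (R): throw ball2 h=1 -> lands@4:L; in-air after throw: [b2@4:L b1@6:L]
Beat 4 (L): throw ball2 h=5 -> lands@9:R; in-air after throw: [b1@6:L b2@9:R]

Answer: ball1:lands@6:L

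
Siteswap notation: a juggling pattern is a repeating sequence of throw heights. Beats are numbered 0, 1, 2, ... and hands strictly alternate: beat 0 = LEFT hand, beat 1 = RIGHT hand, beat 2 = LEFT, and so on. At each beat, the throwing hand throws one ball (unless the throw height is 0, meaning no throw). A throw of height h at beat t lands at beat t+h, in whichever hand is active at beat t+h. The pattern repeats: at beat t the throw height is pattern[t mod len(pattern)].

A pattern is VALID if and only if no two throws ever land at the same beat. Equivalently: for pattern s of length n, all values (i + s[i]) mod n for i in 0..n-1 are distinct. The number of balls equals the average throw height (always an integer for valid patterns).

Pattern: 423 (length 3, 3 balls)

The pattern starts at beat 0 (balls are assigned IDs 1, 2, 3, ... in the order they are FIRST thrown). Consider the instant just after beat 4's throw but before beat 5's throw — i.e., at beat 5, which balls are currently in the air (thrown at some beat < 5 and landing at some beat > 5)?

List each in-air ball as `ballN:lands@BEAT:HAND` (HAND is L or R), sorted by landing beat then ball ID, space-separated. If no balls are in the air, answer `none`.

Beat 0 (L): throw ball1 h=4 -> lands@4:L; in-air after throw: [b1@4:L]
Beat 1 (R): throw ball2 h=2 -> lands@3:R; in-air after throw: [b2@3:R b1@4:L]
Beat 2 (L): throw ball3 h=3 -> lands@5:R; in-air after throw: [b2@3:R b1@4:L b3@5:R]
Beat 3 (R): throw ball2 h=4 -> lands@7:R; in-air after throw: [b1@4:L b3@5:R b2@7:R]
Beat 4 (L): throw ball1 h=2 -> lands@6:L; in-air after throw: [b3@5:R b1@6:L b2@7:R]
Beat 5 (R): throw ball3 h=3 -> lands@8:L; in-air after throw: [b1@6:L b2@7:R b3@8:L]

Answer: ball1:lands@6:L ball2:lands@7:R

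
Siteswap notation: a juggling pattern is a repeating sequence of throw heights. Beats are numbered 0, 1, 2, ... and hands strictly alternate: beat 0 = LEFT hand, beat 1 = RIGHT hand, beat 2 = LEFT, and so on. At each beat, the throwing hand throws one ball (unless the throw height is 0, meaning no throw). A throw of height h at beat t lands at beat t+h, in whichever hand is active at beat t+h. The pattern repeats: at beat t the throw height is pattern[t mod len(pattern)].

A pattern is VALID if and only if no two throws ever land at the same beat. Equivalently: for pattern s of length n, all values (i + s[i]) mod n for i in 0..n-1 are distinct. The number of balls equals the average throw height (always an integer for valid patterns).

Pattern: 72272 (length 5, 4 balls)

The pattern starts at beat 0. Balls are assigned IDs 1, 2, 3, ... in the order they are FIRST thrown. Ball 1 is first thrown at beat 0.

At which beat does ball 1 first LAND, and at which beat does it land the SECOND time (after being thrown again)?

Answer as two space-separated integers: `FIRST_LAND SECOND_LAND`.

Answer: 7 9

Derivation:
Beat 0 (L): throw ball1 h=7 -> lands@7:R; in-air after throw: [b1@7:R]
Beat 1 (R): throw ball2 h=2 -> lands@3:R; in-air after throw: [b2@3:R b1@7:R]
Beat 2 (L): throw ball3 h=2 -> lands@4:L; in-air after throw: [b2@3:R b3@4:L b1@7:R]
Beat 3 (R): throw ball2 h=7 -> lands@10:L; in-air after throw: [b3@4:L b1@7:R b2@10:L]
Beat 4 (L): throw ball3 h=2 -> lands@6:L; in-air after throw: [b3@6:L b1@7:R b2@10:L]
Beat 5 (R): throw ball4 h=7 -> lands@12:L; in-air after throw: [b3@6:L b1@7:R b2@10:L b4@12:L]
Beat 6 (L): throw ball3 h=2 -> lands@8:L; in-air after throw: [b1@7:R b3@8:L b2@10:L b4@12:L]
Beat 7 (R): throw ball1 h=2 -> lands@9:R; in-air after throw: [b3@8:L b1@9:R b2@10:L b4@12:L]
Beat 8 (L): throw ball3 h=7 -> lands@15:R; in-air after throw: [b1@9:R b2@10:L b4@12:L b3@15:R]
Beat 9 (R): throw ball1 h=2 -> lands@11:R; in-air after throw: [b2@10:L b1@11:R b4@12:L b3@15:R]
Ball 1: thrown@0 h=7 -> first land @7; rethrown@7 h=2 -> second land @9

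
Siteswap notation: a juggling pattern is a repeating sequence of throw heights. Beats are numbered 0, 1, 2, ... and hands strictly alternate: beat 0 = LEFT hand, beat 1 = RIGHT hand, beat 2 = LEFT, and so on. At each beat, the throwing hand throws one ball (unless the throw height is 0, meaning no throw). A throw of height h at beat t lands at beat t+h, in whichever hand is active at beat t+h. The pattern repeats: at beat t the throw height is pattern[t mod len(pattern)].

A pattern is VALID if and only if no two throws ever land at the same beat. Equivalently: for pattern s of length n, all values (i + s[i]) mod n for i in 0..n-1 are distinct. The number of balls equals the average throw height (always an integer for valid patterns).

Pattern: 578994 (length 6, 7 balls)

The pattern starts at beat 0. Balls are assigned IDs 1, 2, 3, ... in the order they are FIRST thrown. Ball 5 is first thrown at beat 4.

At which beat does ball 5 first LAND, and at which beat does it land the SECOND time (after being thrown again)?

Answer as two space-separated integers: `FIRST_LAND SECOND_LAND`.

Beat 0 (L): throw ball1 h=5 -> lands@5:R; in-air after throw: [b1@5:R]
Beat 1 (R): throw ball2 h=7 -> lands@8:L; in-air after throw: [b1@5:R b2@8:L]
Beat 2 (L): throw ball3 h=8 -> lands@10:L; in-air after throw: [b1@5:R b2@8:L b3@10:L]
Beat 3 (R): throw ball4 h=9 -> lands@12:L; in-air after throw: [b1@5:R b2@8:L b3@10:L b4@12:L]
Beat 4 (L): throw ball5 h=9 -> lands@13:R; in-air after throw: [b1@5:R b2@8:L b3@10:L b4@12:L b5@13:R]
Beat 5 (R): throw ball1 h=4 -> lands@9:R; in-air after throw: [b2@8:L b1@9:R b3@10:L b4@12:L b5@13:R]
Beat 6 (L): throw ball6 h=5 -> lands@11:R; in-air after throw: [b2@8:L b1@9:R b3@10:L b6@11:R b4@12:L b5@13:R]
Beat 7 (R): throw ball7 h=7 -> lands@14:L; in-air after throw: [b2@8:L b1@9:R b3@10:L b6@11:R b4@12:L b5@13:R b7@14:L]
Beat 8 (L): throw ball2 h=8 -> lands@16:L; in-air after throw: [b1@9:R b3@10:L b6@11:R b4@12:L b5@13:R b7@14:L b2@16:L]
Beat 9 (R): throw ball1 h=9 -> lands@18:L; in-air after throw: [b3@10:L b6@11:R b4@12:L b5@13:R b7@14:L b2@16:L b1@18:L]
Beat 10 (L): throw ball3 h=9 -> lands@19:R; in-air after throw: [b6@11:R b4@12:L b5@13:R b7@14:L b2@16:L b1@18:L b3@19:R]
Beat 11 (R): throw ball6 h=4 -> lands@15:R; in-air after throw: [b4@12:L b5@13:R b7@14:L b6@15:R b2@16:L b1@18:L b3@19:R]
Beat 12 (L): throw ball4 h=5 -> lands@17:R; in-air after throw: [b5@13:R b7@14:L b6@15:R b2@16:L b4@17:R b1@18:L b3@19:R]
Beat 13 (R): throw ball5 h=7 -> lands@20:L; in-air after throw: [b7@14:L b6@15:R b2@16:L b4@17:R b1@18:L b3@19:R b5@20:L]
Beat 14 (L): throw ball7 h=8 -> lands@22:L; in-air after throw: [b6@15:R b2@16:L b4@17:R b1@18:L b3@19:R b5@20:L b7@22:L]
Beat 15 (R): throw ball6 h=9 -> lands@24:L; in-air after throw: [b2@16:L b4@17:R b1@18:L b3@19:R b5@20:L b7@22:L b6@24:L]
Beat 16 (L): throw ball2 h=9 -> lands@25:R; in-air after throw: [b4@17:R b1@18:L b3@19:R b5@20:L b7@22:L b6@24:L b2@25:R]
Ball 5: thrown@4 h=9 -> first land @13; rethrown@13 h=7 -> second land @20

Answer: 13 20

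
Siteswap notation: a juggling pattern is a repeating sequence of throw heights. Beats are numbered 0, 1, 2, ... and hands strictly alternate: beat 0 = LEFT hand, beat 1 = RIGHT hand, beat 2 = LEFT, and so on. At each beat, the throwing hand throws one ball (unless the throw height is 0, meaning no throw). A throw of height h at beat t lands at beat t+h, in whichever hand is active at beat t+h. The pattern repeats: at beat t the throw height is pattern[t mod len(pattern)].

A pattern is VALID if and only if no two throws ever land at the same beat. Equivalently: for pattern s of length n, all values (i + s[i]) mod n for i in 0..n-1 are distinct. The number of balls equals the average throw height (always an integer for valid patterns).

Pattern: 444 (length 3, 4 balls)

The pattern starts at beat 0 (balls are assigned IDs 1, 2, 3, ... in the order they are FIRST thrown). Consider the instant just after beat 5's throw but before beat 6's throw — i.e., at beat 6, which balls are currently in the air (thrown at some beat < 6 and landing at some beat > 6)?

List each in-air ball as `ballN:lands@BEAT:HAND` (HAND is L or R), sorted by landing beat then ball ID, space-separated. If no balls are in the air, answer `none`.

Answer: ball4:lands@7:R ball1:lands@8:L ball2:lands@9:R

Derivation:
Beat 0 (L): throw ball1 h=4 -> lands@4:L; in-air after throw: [b1@4:L]
Beat 1 (R): throw ball2 h=4 -> lands@5:R; in-air after throw: [b1@4:L b2@5:R]
Beat 2 (L): throw ball3 h=4 -> lands@6:L; in-air after throw: [b1@4:L b2@5:R b3@6:L]
Beat 3 (R): throw ball4 h=4 -> lands@7:R; in-air after throw: [b1@4:L b2@5:R b3@6:L b4@7:R]
Beat 4 (L): throw ball1 h=4 -> lands@8:L; in-air after throw: [b2@5:R b3@6:L b4@7:R b1@8:L]
Beat 5 (R): throw ball2 h=4 -> lands@9:R; in-air after throw: [b3@6:L b4@7:R b1@8:L b2@9:R]
Beat 6 (L): throw ball3 h=4 -> lands@10:L; in-air after throw: [b4@7:R b1@8:L b2@9:R b3@10:L]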